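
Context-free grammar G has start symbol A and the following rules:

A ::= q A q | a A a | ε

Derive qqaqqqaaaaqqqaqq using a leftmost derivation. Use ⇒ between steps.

A ⇒ qAq   [A ::= q A q]
qAq ⇒ qqAqq   [A ::= q A q]
qqAqq ⇒ qqaAaqq   [A ::= a A a]
qqaAaqq ⇒ qqaqAqaqq   [A ::= q A q]
qqaqAqaqq ⇒ qqaqqAqqaqq   [A ::= q A q]
qqaqqAqqaqq ⇒ qqaqqqAqqqaqq   [A ::= q A q]
qqaqqqAqqqaqq ⇒ qqaqqqaAaqqqaqq   [A ::= a A a]
qqaqqqaAaqqqaqq ⇒ qqaqqqaaAaaqqqaqq   [A ::= a A a]
qqaqqqaaAaaqqqaqq ⇒ qqaqqqaaaaqqqaqq   [A ::= ε]

A ⇒ qAq ⇒ qqAqq ⇒ qqaAaqq ⇒ qqaqAqaqq ⇒ qqaqqAqqaqq ⇒ qqaqqqAqqqaqq ⇒ qqaqqqaAaqqqaqq ⇒ qqaqqqaaAaaqqqaqq ⇒ qqaqqqaaaaqqqaqq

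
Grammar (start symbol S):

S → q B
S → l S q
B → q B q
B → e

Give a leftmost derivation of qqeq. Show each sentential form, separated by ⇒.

S ⇒ qB ⇒ qqBq ⇒ qqeq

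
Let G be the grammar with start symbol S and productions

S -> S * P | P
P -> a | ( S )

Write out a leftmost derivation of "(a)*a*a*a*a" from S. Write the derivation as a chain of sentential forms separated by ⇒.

S⇒S*P⇒S*P*P⇒S*P*P*P⇒S*P*P*P*P⇒P*P*P*P*P⇒(S)*P*P*P*P⇒(P)*P*P*P*P⇒(a)*P*P*P*P⇒(a)*a*P*P*P⇒(a)*a*a*P*P⇒(a)*a*a*a*P⇒(a)*a*a*a*a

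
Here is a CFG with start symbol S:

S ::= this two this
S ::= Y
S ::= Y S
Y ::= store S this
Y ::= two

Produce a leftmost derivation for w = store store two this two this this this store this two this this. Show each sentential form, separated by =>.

S => Y S   [S ::= Y S]
Y S => store S this S   [Y ::= store S this]
store S this S => store Y this S   [S ::= Y]
store Y this S => store store S this this S   [Y ::= store S this]
store store S this this S => store store Y S this this S   [S ::= Y S]
store store Y S this this S => store store two S this this S   [Y ::= two]
store store two S this this S => store store two this two this this this S   [S ::= this two this]
store store two this two this this this S => store store two this two this this this Y   [S ::= Y]
store store two this two this this this Y => store store two this two this this this store S this   [Y ::= store S this]
store store two this two this this this store S this => store store two this two this this this store this two this this   [S ::= this two this]

S => Y S => store S this S => store Y this S => store store S this this S => store store Y S this this S => store store two S this this S => store store two this two this this this S => store store two this two this this this Y => store store two this two this this this store S this => store store two this two this this this store this two this this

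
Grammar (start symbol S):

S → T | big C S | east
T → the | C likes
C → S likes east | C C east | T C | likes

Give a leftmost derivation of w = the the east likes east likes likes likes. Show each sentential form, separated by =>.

S => T => C likes => T C likes => C likes C likes => T C likes C likes => the C likes C likes => the T C likes C likes => the the C likes C likes => the the S likes east likes C likes => the the east likes east likes C likes => the the east likes east likes likes likes

S => T   [S → T]
T => C likes   [T → C likes]
C likes => T C likes   [C → T C]
T C likes => C likes C likes   [T → C likes]
C likes C likes => T C likes C likes   [C → T C]
T C likes C likes => the C likes C likes   [T → the]
the C likes C likes => the T C likes C likes   [C → T C]
the T C likes C likes => the the C likes C likes   [T → the]
the the C likes C likes => the the S likes east likes C likes   [C → S likes east]
the the S likes east likes C likes => the the east likes east likes C likes   [S → east]
the the east likes east likes C likes => the the east likes east likes likes likes   [C → likes]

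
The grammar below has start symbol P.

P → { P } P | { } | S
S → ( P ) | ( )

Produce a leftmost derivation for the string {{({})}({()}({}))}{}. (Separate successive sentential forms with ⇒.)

P ⇒ {P}P ⇒ {{P}P}P ⇒ {{S}P}P ⇒ {{(P)}P}P ⇒ {{({})}P}P ⇒ {{({})}S}P ⇒ {{({})}(P)}P ⇒ {{({})}({P}P)}P ⇒ {{({})}({S}P)}P ⇒ {{({})}({()}P)}P ⇒ {{({})}({()}S)}P ⇒ {{({})}({()}(P))}P ⇒ {{({})}({()}({}))}P ⇒ {{({})}({()}({}))}{}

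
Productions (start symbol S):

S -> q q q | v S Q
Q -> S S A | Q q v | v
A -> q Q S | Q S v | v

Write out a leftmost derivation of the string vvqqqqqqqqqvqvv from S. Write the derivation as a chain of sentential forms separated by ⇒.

S⇒vSQ⇒vvSQQ⇒vvqqqQQ⇒vvqqqQqvQ⇒vvqqqSSAqvQ⇒vvqqqqqqSAqvQ⇒vvqqqqqqqqqAqvQ⇒vvqqqqqqqqqvqvQ⇒vvqqqqqqqqqvqvv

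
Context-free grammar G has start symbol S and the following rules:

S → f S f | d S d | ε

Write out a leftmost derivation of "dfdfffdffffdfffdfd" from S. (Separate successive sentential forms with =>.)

S=>dSd=>dfSfd=>dfdSdfd=>dfdfSfdfd=>dfdffSffdfd=>dfdfffSfffdfd=>dfdfffdSdfffdfd=>dfdfffdfSfdfffdfd=>dfdfffdffSffdfffdfd=>dfdfffdffffdfffdfd

S => dSd   [S → d S d]
dSd => dfSfd   [S → f S f]
dfSfd => dfdSdfd   [S → d S d]
dfdSdfd => dfdfSfdfd   [S → f S f]
dfdfSfdfd => dfdffSffdfd   [S → f S f]
dfdffSffdfd => dfdfffSfffdfd   [S → f S f]
dfdfffSfffdfd => dfdfffdSdfffdfd   [S → d S d]
dfdfffdSdfffdfd => dfdfffdfSfdfffdfd   [S → f S f]
dfdfffdfSfdfffdfd => dfdfffdffSffdfffdfd   [S → f S f]
dfdfffdffSffdfffdfd => dfdfffdffffdfffdfd   [S → ε]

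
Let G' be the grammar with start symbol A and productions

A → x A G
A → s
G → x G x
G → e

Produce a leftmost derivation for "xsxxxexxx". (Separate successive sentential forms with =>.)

A => xAG   [A → x A G]
xAG => xsG   [A → s]
xsG => xsxGx   [G → x G x]
xsxGx => xsxxGxx   [G → x G x]
xsxxGxx => xsxxxGxxx   [G → x G x]
xsxxxGxxx => xsxxxexxx   [G → e]

A => xAG => xsG => xsxGx => xsxxGxx => xsxxxGxxx => xsxxxexxx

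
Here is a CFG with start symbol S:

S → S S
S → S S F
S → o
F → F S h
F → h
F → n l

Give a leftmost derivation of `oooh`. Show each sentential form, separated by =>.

S => SSF => SSSF => oSSF => ooSF => oooF => oooh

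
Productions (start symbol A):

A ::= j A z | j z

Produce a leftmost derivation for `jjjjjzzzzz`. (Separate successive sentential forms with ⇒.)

A ⇒ jAz ⇒ jjAzz ⇒ jjjAzzz ⇒ jjjjAzzzz ⇒ jjjjjzzzzz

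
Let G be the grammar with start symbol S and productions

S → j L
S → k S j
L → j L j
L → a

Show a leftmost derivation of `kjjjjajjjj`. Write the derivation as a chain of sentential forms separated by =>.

S=>kSj=>kjLj=>kjjLjj=>kjjjLjjj=>kjjjjLjjjj=>kjjjjajjjj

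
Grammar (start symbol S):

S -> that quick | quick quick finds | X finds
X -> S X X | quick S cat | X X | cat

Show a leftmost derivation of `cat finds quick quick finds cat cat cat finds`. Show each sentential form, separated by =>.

S => X finds   [S -> X finds]
X finds => S X X finds   [X -> S X X]
S X X finds => X finds X X finds   [S -> X finds]
X finds X X finds => cat finds X X finds   [X -> cat]
cat finds X X finds => cat finds S X X X finds   [X -> S X X]
cat finds S X X X finds => cat finds quick quick finds X X X finds   [S -> quick quick finds]
cat finds quick quick finds X X X finds => cat finds quick quick finds cat X X finds   [X -> cat]
cat finds quick quick finds cat X X finds => cat finds quick quick finds cat cat X finds   [X -> cat]
cat finds quick quick finds cat cat X finds => cat finds quick quick finds cat cat cat finds   [X -> cat]

S => X finds => S X X finds => X finds X X finds => cat finds X X finds => cat finds S X X X finds => cat finds quick quick finds X X X finds => cat finds quick quick finds cat X X finds => cat finds quick quick finds cat cat X finds => cat finds quick quick finds cat cat cat finds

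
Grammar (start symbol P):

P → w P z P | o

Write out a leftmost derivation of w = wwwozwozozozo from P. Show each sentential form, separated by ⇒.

P ⇒ wPzP   [P → w P z P]
wPzP ⇒ wwPzPzP   [P → w P z P]
wwPzPzP ⇒ wwwPzPzPzP   [P → w P z P]
wwwPzPzPzP ⇒ wwwozPzPzP   [P → o]
wwwozPzPzP ⇒ wwwozwPzPzPzP   [P → w P z P]
wwwozwPzPzPzP ⇒ wwwozwozPzPzP   [P → o]
wwwozwozPzPzP ⇒ wwwozwozozPzP   [P → o]
wwwozwozozPzP ⇒ wwwozwozozozP   [P → o]
wwwozwozozozP ⇒ wwwozwozozozo   [P → o]

P ⇒ wPzP ⇒ wwPzPzP ⇒ wwwPzPzPzP ⇒ wwwozPzPzP ⇒ wwwozwPzPzPzP ⇒ wwwozwozPzPzP ⇒ wwwozwozozPzP ⇒ wwwozwozozozP ⇒ wwwozwozozozo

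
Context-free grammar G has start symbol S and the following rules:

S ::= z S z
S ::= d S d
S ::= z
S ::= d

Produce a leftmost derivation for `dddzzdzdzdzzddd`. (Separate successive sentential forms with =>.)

S => dSd => ddSdd => dddSddd => dddzSzddd => dddzzSzzddd => dddzzdSdzzddd => dddzzdzSzdzzddd => dddzzdzdzdzzddd

S => dSd   [S ::= d S d]
dSd => ddSdd   [S ::= d S d]
ddSdd => dddSddd   [S ::= d S d]
dddSddd => dddzSzddd   [S ::= z S z]
dddzSzddd => dddzzSzzddd   [S ::= z S z]
dddzzSzzddd => dddzzdSdzzddd   [S ::= d S d]
dddzzdSdzzddd => dddzzdzSzdzzddd   [S ::= z S z]
dddzzdzSzdzzddd => dddzzdzdzdzzddd   [S ::= d]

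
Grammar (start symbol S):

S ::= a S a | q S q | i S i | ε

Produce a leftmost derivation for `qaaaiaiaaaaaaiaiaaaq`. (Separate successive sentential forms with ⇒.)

S ⇒ qSq   [S ::= q S q]
qSq ⇒ qaSaq   [S ::= a S a]
qaSaq ⇒ qaaSaaq   [S ::= a S a]
qaaSaaq ⇒ qaaaSaaaq   [S ::= a S a]
qaaaSaaaq ⇒ qaaaiSiaaaq   [S ::= i S i]
qaaaiSiaaaq ⇒ qaaaiaSaiaaaq   [S ::= a S a]
qaaaiaSaiaaaq ⇒ qaaaiaiSiaiaaaq   [S ::= i S i]
qaaaiaiSiaiaaaq ⇒ qaaaiaiaSaiaiaaaq   [S ::= a S a]
qaaaiaiaSaiaiaaaq ⇒ qaaaiaiaaSaaiaiaaaq   [S ::= a S a]
qaaaiaiaaSaaiaiaaaq ⇒ qaaaiaiaaaSaaaiaiaaaq   [S ::= a S a]
qaaaiaiaaaSaaaiaiaaaq ⇒ qaaaiaiaaaaaaiaiaaaq   [S ::= ε]

S⇒qSq⇒qaSaq⇒qaaSaaq⇒qaaaSaaaq⇒qaaaiSiaaaq⇒qaaaiaSaiaaaq⇒qaaaiaiSiaiaaaq⇒qaaaiaiaSaiaiaaaq⇒qaaaiaiaaSaaiaiaaaq⇒qaaaiaiaaaSaaaiaiaaaq⇒qaaaiaiaaaaaaiaiaaaq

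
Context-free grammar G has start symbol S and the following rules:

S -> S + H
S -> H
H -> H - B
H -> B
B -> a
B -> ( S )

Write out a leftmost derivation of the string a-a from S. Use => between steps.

S => H => H-B => B-B => a-B => a-a

S => H   [S -> H]
H => H-B   [H -> H - B]
H-B => B-B   [H -> B]
B-B => a-B   [B -> a]
a-B => a-a   [B -> a]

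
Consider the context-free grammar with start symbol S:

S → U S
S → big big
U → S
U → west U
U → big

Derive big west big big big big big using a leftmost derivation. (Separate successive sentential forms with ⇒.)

S ⇒ U S   [S → U S]
U S ⇒ big S   [U → big]
big S ⇒ big U S   [S → U S]
big U S ⇒ big west U S   [U → west U]
big west U S ⇒ big west S S   [U → S]
big west S S ⇒ big west U S S   [S → U S]
big west U S S ⇒ big west big S S   [U → big]
big west big S S ⇒ big west big big big S   [S → big big]
big west big big big S ⇒ big west big big big big big   [S → big big]

S ⇒ U S ⇒ big S ⇒ big U S ⇒ big west U S ⇒ big west S S ⇒ big west U S S ⇒ big west big S S ⇒ big west big big big S ⇒ big west big big big big big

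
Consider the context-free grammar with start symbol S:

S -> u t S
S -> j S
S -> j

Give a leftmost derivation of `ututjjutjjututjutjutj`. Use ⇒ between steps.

S ⇒ utS ⇒ ututS ⇒ ututjS ⇒ ututjjS ⇒ ututjjutS ⇒ ututjjutjS ⇒ ututjjutjjS ⇒ ututjjutjjutS ⇒ ututjjutjjututS ⇒ ututjjutjjututjS ⇒ ututjjutjjututjutS ⇒ ututjjutjjututjutjS ⇒ ututjjutjjututjutjutS ⇒ ututjjutjjututjutjutj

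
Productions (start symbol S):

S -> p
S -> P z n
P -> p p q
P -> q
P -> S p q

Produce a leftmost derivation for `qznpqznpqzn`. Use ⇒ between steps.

S ⇒ Pzn   [S -> P z n]
Pzn ⇒ Spqzn   [P -> S p q]
Spqzn ⇒ Pznpqzn   [S -> P z n]
Pznpqzn ⇒ Spqznpqzn   [P -> S p q]
Spqznpqzn ⇒ Pznpqznpqzn   [S -> P z n]
Pznpqznpqzn ⇒ qznpqznpqzn   [P -> q]

S ⇒ Pzn ⇒ Spqzn ⇒ Pznpqzn ⇒ Spqznpqzn ⇒ Pznpqznpqzn ⇒ qznpqznpqzn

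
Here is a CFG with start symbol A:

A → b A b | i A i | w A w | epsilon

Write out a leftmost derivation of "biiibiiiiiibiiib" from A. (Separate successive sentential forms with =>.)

A=>bAb=>biAib=>biiAiib=>biiiAiiib=>biiibAbiiib=>biiibiAibiiib=>biiibiiAiibiiib=>biiibiiiAiiibiiib=>biiibiiiiiibiiib

A => bAb   [A → b A b]
bAb => biAib   [A → i A i]
biAib => biiAiib   [A → i A i]
biiAiib => biiiAiiib   [A → i A i]
biiiAiiib => biiibAbiiib   [A → b A b]
biiibAbiiib => biiibiAibiiib   [A → i A i]
biiibiAibiiib => biiibiiAiibiiib   [A → i A i]
biiibiiAiibiiib => biiibiiiAiiibiiib   [A → i A i]
biiibiiiAiiibiiib => biiibiiiiiibiiib   [A → epsilon]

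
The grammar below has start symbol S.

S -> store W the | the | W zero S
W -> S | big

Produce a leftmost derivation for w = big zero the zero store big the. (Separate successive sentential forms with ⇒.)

S ⇒ W zero S   [S -> W zero S]
W zero S ⇒ big zero S   [W -> big]
big zero S ⇒ big zero W zero S   [S -> W zero S]
big zero W zero S ⇒ big zero S zero S   [W -> S]
big zero S zero S ⇒ big zero the zero S   [S -> the]
big zero the zero S ⇒ big zero the zero store W the   [S -> store W the]
big zero the zero store W the ⇒ big zero the zero store big the   [W -> big]

S ⇒ W zero S ⇒ big zero S ⇒ big zero W zero S ⇒ big zero S zero S ⇒ big zero the zero S ⇒ big zero the zero store W the ⇒ big zero the zero store big the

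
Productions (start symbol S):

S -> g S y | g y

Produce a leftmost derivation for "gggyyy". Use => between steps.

S => gSy   [S -> g S y]
gSy => ggSyy   [S -> g S y]
ggSyy => gggyyy   [S -> g y]

S=>gSy=>ggSyy=>gggyyy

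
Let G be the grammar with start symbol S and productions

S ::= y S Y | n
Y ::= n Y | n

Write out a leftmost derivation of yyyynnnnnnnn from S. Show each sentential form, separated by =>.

S => ySY   [S ::= y S Y]
ySY => yySYY   [S ::= y S Y]
yySYY => yyySYYY   [S ::= y S Y]
yyySYYY => yyyySYYYY   [S ::= y S Y]
yyyySYYYY => yyyynYYYY   [S ::= n]
yyyynYYYY => yyyynnYYYY   [Y ::= n Y]
yyyynnYYYY => yyyynnnYYY   [Y ::= n]
yyyynnnYYY => yyyynnnnYY   [Y ::= n]
yyyynnnnYY => yyyynnnnnYY   [Y ::= n Y]
yyyynnnnnYY => yyyynnnnnnYY   [Y ::= n Y]
yyyynnnnnnYY => yyyynnnnnnnY   [Y ::= n]
yyyynnnnnnnY => yyyynnnnnnnn   [Y ::= n]

S => ySY => yySYY => yyySYYY => yyyySYYYY => yyyynYYYY => yyyynnYYYY => yyyynnnYYY => yyyynnnnYY => yyyynnnnnYY => yyyynnnnnnYY => yyyynnnnnnnY => yyyynnnnnnnn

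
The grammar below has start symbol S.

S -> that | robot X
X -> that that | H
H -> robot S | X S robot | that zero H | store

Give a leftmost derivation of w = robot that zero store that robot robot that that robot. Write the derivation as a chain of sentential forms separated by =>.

S => robot X   [S -> robot X]
robot X => robot H   [X -> H]
robot H => robot that zero H   [H -> that zero H]
robot that zero H => robot that zero X S robot   [H -> X S robot]
robot that zero X S robot => robot that zero H S robot   [X -> H]
robot that zero H S robot => robot that zero X S robot S robot   [H -> X S robot]
robot that zero X S robot S robot => robot that zero H S robot S robot   [X -> H]
robot that zero H S robot S robot => robot that zero store S robot S robot   [H -> store]
robot that zero store S robot S robot => robot that zero store that robot S robot   [S -> that]
robot that zero store that robot S robot => robot that zero store that robot robot X robot   [S -> robot X]
robot that zero store that robot robot X robot => robot that zero store that robot robot that that robot   [X -> that that]

S => robot X => robot H => robot that zero H => robot that zero X S robot => robot that zero H S robot => robot that zero X S robot S robot => robot that zero H S robot S robot => robot that zero store S robot S robot => robot that zero store that robot S robot => robot that zero store that robot robot X robot => robot that zero store that robot robot that that robot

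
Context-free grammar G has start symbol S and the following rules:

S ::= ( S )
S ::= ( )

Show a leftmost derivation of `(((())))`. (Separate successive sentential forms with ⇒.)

S ⇒ (S)   [S ::= ( S )]
(S) ⇒ ((S))   [S ::= ( S )]
((S)) ⇒ (((S)))   [S ::= ( S )]
(((S))) ⇒ (((())))   [S ::= ( )]

S⇒(S)⇒((S))⇒(((S)))⇒(((())))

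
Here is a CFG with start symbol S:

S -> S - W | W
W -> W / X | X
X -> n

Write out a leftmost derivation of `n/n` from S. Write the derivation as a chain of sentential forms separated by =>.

S => W => W/X => X/X => n/X => n/n

S => W   [S -> W]
W => W/X   [W -> W / X]
W/X => X/X   [W -> X]
X/X => n/X   [X -> n]
n/X => n/n   [X -> n]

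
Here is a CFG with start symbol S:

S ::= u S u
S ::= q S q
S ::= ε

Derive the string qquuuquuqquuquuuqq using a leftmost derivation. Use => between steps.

S => qSq => qqSqq => qquSuqq => qquuSuuqq => qquuuSuuuqq => qquuuqSquuuqq => qquuuquSuquuuqq => qquuuquuSuuquuuqq => qquuuquuqSquuquuuqq => qquuuquuqquuquuuqq

S => qSq   [S ::= q S q]
qSq => qqSqq   [S ::= q S q]
qqSqq => qquSuqq   [S ::= u S u]
qquSuqq => qquuSuuqq   [S ::= u S u]
qquuSuuqq => qquuuSuuuqq   [S ::= u S u]
qquuuSuuuqq => qquuuqSquuuqq   [S ::= q S q]
qquuuqSquuuqq => qquuuquSuquuuqq   [S ::= u S u]
qquuuquSuquuuqq => qquuuquuSuuquuuqq   [S ::= u S u]
qquuuquuSuuquuuqq => qquuuquuqSquuquuuqq   [S ::= q S q]
qquuuquuqSquuquuuqq => qquuuquuqquuquuuqq   [S ::= ε]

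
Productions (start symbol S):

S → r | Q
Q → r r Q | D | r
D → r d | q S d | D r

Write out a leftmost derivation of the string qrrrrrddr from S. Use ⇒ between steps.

S ⇒ Q ⇒ D ⇒ Dr ⇒ qSdr ⇒ qQdr ⇒ qrrQdr ⇒ qrrrrQdr ⇒ qrrrrDdr ⇒ qrrrrrddr

S ⇒ Q   [S → Q]
Q ⇒ D   [Q → D]
D ⇒ Dr   [D → D r]
Dr ⇒ qSdr   [D → q S d]
qSdr ⇒ qQdr   [S → Q]
qQdr ⇒ qrrQdr   [Q → r r Q]
qrrQdr ⇒ qrrrrQdr   [Q → r r Q]
qrrrrQdr ⇒ qrrrrDdr   [Q → D]
qrrrrDdr ⇒ qrrrrrddr   [D → r d]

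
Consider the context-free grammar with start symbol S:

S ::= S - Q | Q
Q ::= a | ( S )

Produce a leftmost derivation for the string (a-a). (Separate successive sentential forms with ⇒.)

S ⇒ Q ⇒ (S) ⇒ (S-Q) ⇒ (Q-Q) ⇒ (a-Q) ⇒ (a-a)

S ⇒ Q   [S ::= Q]
Q ⇒ (S)   [Q ::= ( S )]
(S) ⇒ (S-Q)   [S ::= S - Q]
(S-Q) ⇒ (Q-Q)   [S ::= Q]
(Q-Q) ⇒ (a-Q)   [Q ::= a]
(a-Q) ⇒ (a-a)   [Q ::= a]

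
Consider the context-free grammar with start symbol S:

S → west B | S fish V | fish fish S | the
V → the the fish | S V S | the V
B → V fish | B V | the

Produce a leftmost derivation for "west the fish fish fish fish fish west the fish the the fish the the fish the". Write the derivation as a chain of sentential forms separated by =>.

S => S fish V => west B fish V => west the fish V => west the fish S V S => west the fish S fish V V S => west the fish fish fish S fish V V S => west the fish fish fish fish fish S fish V V S => west the fish fish fish fish fish west B fish V V S => west the fish fish fish fish fish west the fish V V S => west the fish fish fish fish fish west the fish the the fish V S => west the fish fish fish fish fish west the fish the the fish the the fish S => west the fish fish fish fish fish west the fish the the fish the the fish the

S => S fish V   [S → S fish V]
S fish V => west B fish V   [S → west B]
west B fish V => west the fish V   [B → the]
west the fish V => west the fish S V S   [V → S V S]
west the fish S V S => west the fish S fish V V S   [S → S fish V]
west the fish S fish V V S => west the fish fish fish S fish V V S   [S → fish fish S]
west the fish fish fish S fish V V S => west the fish fish fish fish fish S fish V V S   [S → fish fish S]
west the fish fish fish fish fish S fish V V S => west the fish fish fish fish fish west B fish V V S   [S → west B]
west the fish fish fish fish fish west B fish V V S => west the fish fish fish fish fish west the fish V V S   [B → the]
west the fish fish fish fish fish west the fish V V S => west the fish fish fish fish fish west the fish the the fish V S   [V → the the fish]
west the fish fish fish fish fish west the fish the the fish V S => west the fish fish fish fish fish west the fish the the fish the the fish S   [V → the the fish]
west the fish fish fish fish fish west the fish the the fish the the fish S => west the fish fish fish fish fish west the fish the the fish the the fish the   [S → the]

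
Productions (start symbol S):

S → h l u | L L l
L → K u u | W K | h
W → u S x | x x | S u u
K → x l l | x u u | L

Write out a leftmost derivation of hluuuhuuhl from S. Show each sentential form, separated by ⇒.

S ⇒ LLl ⇒ WKLl ⇒ SuuKLl ⇒ hluuuKLl ⇒ hluuuLLl ⇒ hluuuKuuLl ⇒ hluuuLuuLl ⇒ hluuuhuuLl ⇒ hluuuhuuhl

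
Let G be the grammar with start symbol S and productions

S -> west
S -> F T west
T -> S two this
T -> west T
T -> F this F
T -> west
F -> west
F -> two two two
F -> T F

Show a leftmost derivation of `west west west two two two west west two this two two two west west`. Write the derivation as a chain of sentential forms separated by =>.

S => F T west   [S -> F T west]
F T west => T F T west   [F -> T F]
T F T west => west F T west   [T -> west]
west F T west => west T F T west   [F -> T F]
west T F T west => west west T F T west   [T -> west T]
west west T F T west => west west west T F T west   [T -> west T]
west west west T F T west => west west west S two this F T west   [T -> S two this]
west west west S two this F T west => west west west F T west two this F T west   [S -> F T west]
west west west F T west two this F T west => west west west two two two T west two this F T west   [F -> two two two]
west west west two two two T west two this F T west => west west west two two two west west two this F T west   [T -> west]
west west west two two two west west two this F T west => west west west two two two west west two this two two two T west   [F -> two two two]
west west west two two two west west two this two two two T west => west west west two two two west west two this two two two west west   [T -> west]

S => F T west => T F T west => west F T west => west T F T west => west west T F T west => west west west T F T west => west west west S two this F T west => west west west F T west two this F T west => west west west two two two T west two this F T west => west west west two two two west west two this F T west => west west west two two two west west two this two two two T west => west west west two two two west west two this two two two west west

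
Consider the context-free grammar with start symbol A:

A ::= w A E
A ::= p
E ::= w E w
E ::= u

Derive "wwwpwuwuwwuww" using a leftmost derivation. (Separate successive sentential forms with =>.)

A => wAE => wwAEE => wwwAEEE => wwwpEEE => wwwpwEwEE => wwwpwuwEE => wwwpwuwuE => wwwpwuwuwEw => wwwpwuwuwwEww => wwwpwuwuwwuww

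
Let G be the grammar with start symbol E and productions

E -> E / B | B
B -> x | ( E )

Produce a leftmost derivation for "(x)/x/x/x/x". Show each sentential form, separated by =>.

E => E/B   [E -> E / B]
E/B => E/B/B   [E -> E / B]
E/B/B => E/B/B/B   [E -> E / B]
E/B/B/B => E/B/B/B/B   [E -> E / B]
E/B/B/B/B => B/B/B/B/B   [E -> B]
B/B/B/B/B => (E)/B/B/B/B   [B -> ( E )]
(E)/B/B/B/B => (B)/B/B/B/B   [E -> B]
(B)/B/B/B/B => (x)/B/B/B/B   [B -> x]
(x)/B/B/B/B => (x)/x/B/B/B   [B -> x]
(x)/x/B/B/B => (x)/x/x/B/B   [B -> x]
(x)/x/x/B/B => (x)/x/x/x/B   [B -> x]
(x)/x/x/x/B => (x)/x/x/x/x   [B -> x]

E => E/B => E/B/B => E/B/B/B => E/B/B/B/B => B/B/B/B/B => (E)/B/B/B/B => (B)/B/B/B/B => (x)/B/B/B/B => (x)/x/B/B/B => (x)/x/x/B/B => (x)/x/x/x/B => (x)/x/x/x/x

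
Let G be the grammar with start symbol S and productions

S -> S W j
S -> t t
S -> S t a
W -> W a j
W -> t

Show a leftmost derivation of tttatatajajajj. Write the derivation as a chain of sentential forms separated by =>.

S => SWj   [S -> S W j]
SWj => StaWj   [S -> S t a]
StaWj => StataWj   [S -> S t a]
StataWj => tttataWj   [S -> t t]
tttataWj => tttataWajj   [W -> W a j]
tttataWajj => tttataWajajj   [W -> W a j]
tttataWajajj => tttataWajajajj   [W -> W a j]
tttataWajajajj => tttatatajajajj   [W -> t]

S => SWj => StaWj => StataWj => tttataWj => tttataWajj => tttataWajajj => tttataWajajajj => tttatatajajajj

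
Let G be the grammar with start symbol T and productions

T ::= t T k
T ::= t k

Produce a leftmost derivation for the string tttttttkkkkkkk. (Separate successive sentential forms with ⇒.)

T ⇒ tTk   [T ::= t T k]
tTk ⇒ ttTkk   [T ::= t T k]
ttTkk ⇒ tttTkkk   [T ::= t T k]
tttTkkk ⇒ ttttTkkkk   [T ::= t T k]
ttttTkkkk ⇒ tttttTkkkkk   [T ::= t T k]
tttttTkkkkk ⇒ ttttttTkkkkkk   [T ::= t T k]
ttttttTkkkkkk ⇒ tttttttkkkkkkk   [T ::= t k]

T ⇒ tTk ⇒ ttTkk ⇒ tttTkkk ⇒ ttttTkkkk ⇒ tttttTkkkkk ⇒ ttttttTkkkkkk ⇒ tttttttkkkkkkk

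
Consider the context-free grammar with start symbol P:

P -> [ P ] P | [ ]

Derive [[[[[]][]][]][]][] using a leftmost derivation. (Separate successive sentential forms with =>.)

P => [P]P   [P -> [ P ] P]
[P]P => [[P]P]P   [P -> [ P ] P]
[[P]P]P => [[[P]P]P]P   [P -> [ P ] P]
[[[P]P]P]P => [[[[P]P]P]P]P   [P -> [ P ] P]
[[[[P]P]P]P]P => [[[[[]]P]P]P]P   [P -> [ ]]
[[[[[]]P]P]P]P => [[[[[]][]]P]P]P   [P -> [ ]]
[[[[[]][]]P]P]P => [[[[[]][]][]]P]P   [P -> [ ]]
[[[[[]][]][]]P]P => [[[[[]][]][]][]]P   [P -> [ ]]
[[[[[]][]][]][]]P => [[[[[]][]][]][]][]   [P -> [ ]]

P => [P]P => [[P]P]P => [[[P]P]P]P => [[[[P]P]P]P]P => [[[[[]]P]P]P]P => [[[[[]][]]P]P]P => [[[[[]][]][]]P]P => [[[[[]][]][]][]]P => [[[[[]][]][]][]][]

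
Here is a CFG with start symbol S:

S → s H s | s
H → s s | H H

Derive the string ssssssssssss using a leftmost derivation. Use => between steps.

S=>sHs=>sHHs=>sHHHs=>sHHHHs=>sHHHHHs=>sssHHHHs=>sssssHHHs=>sssssssHHs=>sssssssssHs=>ssssssssssss

S => sHs   [S → s H s]
sHs => sHHs   [H → H H]
sHHs => sHHHs   [H → H H]
sHHHs => sHHHHs   [H → H H]
sHHHHs => sHHHHHs   [H → H H]
sHHHHHs => sssHHHHs   [H → s s]
sssHHHHs => sssssHHHs   [H → s s]
sssssHHHs => sssssssHHs   [H → s s]
sssssssHHs => sssssssssHs   [H → s s]
sssssssssHs => ssssssssssss   [H → s s]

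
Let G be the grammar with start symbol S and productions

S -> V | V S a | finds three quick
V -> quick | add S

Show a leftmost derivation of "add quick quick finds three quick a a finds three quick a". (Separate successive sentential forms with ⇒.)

S ⇒ V S a   [S -> V S a]
V S a ⇒ add S S a   [V -> add S]
add S S a ⇒ add V S a S a   [S -> V S a]
add V S a S a ⇒ add quick S a S a   [V -> quick]
add quick S a S a ⇒ add quick V S a a S a   [S -> V S a]
add quick V S a a S a ⇒ add quick quick S a a S a   [V -> quick]
add quick quick S a a S a ⇒ add quick quick finds three quick a a S a   [S -> finds three quick]
add quick quick finds three quick a a S a ⇒ add quick quick finds three quick a a finds three quick a   [S -> finds three quick]

S ⇒ V S a ⇒ add S S a ⇒ add V S a S a ⇒ add quick S a S a ⇒ add quick V S a a S a ⇒ add quick quick S a a S a ⇒ add quick quick finds three quick a a S a ⇒ add quick quick finds three quick a a finds three quick a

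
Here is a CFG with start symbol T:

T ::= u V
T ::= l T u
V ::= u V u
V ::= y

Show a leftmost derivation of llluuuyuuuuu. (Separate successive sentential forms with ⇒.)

T ⇒ lTu ⇒ llTuu ⇒ lllTuuu ⇒ llluVuuu ⇒ llluuVuuuu ⇒ llluuuVuuuuu ⇒ llluuuyuuuuu

T ⇒ lTu   [T ::= l T u]
lTu ⇒ llTuu   [T ::= l T u]
llTuu ⇒ lllTuuu   [T ::= l T u]
lllTuuu ⇒ llluVuuu   [T ::= u V]
llluVuuu ⇒ llluuVuuuu   [V ::= u V u]
llluuVuuuu ⇒ llluuuVuuuuu   [V ::= u V u]
llluuuVuuuuu ⇒ llluuuyuuuuu   [V ::= y]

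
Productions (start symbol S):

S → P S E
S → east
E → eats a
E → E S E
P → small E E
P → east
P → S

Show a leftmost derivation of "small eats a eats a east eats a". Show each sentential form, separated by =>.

S => P S E => small E E S E => small eats a E S E => small eats a eats a S E => small eats a eats a east E => small eats a eats a east eats a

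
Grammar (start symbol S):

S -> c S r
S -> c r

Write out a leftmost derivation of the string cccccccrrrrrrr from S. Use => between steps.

S => cSr => ccSrr => cccSrrr => ccccSrrrr => cccccSrrrrr => ccccccSrrrrrr => cccccccrrrrrrr

S => cSr   [S -> c S r]
cSr => ccSrr   [S -> c S r]
ccSrr => cccSrrr   [S -> c S r]
cccSrrr => ccccSrrrr   [S -> c S r]
ccccSrrrr => cccccSrrrrr   [S -> c S r]
cccccSrrrrr => ccccccSrrrrrr   [S -> c S r]
ccccccSrrrrrr => cccccccrrrrrrr   [S -> c r]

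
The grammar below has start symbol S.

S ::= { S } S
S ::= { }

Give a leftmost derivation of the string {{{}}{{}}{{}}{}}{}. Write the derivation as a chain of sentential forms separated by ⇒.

S ⇒ {S}S ⇒ {{S}S}S ⇒ {{{}}S}S ⇒ {{{}}{S}S}S ⇒ {{{}}{{}}S}S ⇒ {{{}}{{}}{S}S}S ⇒ {{{}}{{}}{{}}S}S ⇒ {{{}}{{}}{{}}{}}S ⇒ {{{}}{{}}{{}}{}}{}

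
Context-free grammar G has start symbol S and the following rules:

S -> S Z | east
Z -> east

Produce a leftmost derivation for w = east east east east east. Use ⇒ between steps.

S ⇒ S Z   [S -> S Z]
S Z ⇒ S Z Z   [S -> S Z]
S Z Z ⇒ S Z Z Z   [S -> S Z]
S Z Z Z ⇒ S Z Z Z Z   [S -> S Z]
S Z Z Z Z ⇒ east Z Z Z Z   [S -> east]
east Z Z Z Z ⇒ east east Z Z Z   [Z -> east]
east east Z Z Z ⇒ east east east Z Z   [Z -> east]
east east east Z Z ⇒ east east east east Z   [Z -> east]
east east east east Z ⇒ east east east east east   [Z -> east]

S ⇒ S Z ⇒ S Z Z ⇒ S Z Z Z ⇒ S Z Z Z Z ⇒ east Z Z Z Z ⇒ east east Z Z Z ⇒ east east east Z Z ⇒ east east east east Z ⇒ east east east east east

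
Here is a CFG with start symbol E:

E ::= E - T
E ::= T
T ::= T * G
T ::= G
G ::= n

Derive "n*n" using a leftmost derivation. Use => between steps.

E => T => T*G => G*G => n*G => n*n

E => T   [E ::= T]
T => T*G   [T ::= T * G]
T*G => G*G   [T ::= G]
G*G => n*G   [G ::= n]
n*G => n*n   [G ::= n]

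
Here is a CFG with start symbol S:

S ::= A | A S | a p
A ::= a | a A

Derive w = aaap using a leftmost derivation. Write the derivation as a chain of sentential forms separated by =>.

S => AS => aAS => aaS => aaap

S => AS   [S ::= A S]
AS => aAS   [A ::= a A]
aAS => aaS   [A ::= a]
aaS => aaap   [S ::= a p]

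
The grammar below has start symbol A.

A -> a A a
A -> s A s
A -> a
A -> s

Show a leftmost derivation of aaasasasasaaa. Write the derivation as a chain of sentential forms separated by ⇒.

A ⇒ aAa ⇒ aaAaa ⇒ aaaAaaa ⇒ aaasAsaaa ⇒ aaasaAasaaa ⇒ aaasasAsasaaa ⇒ aaasasasasaaa

A ⇒ aAa   [A -> a A a]
aAa ⇒ aaAaa   [A -> a A a]
aaAaa ⇒ aaaAaaa   [A -> a A a]
aaaAaaa ⇒ aaasAsaaa   [A -> s A s]
aaasAsaaa ⇒ aaasaAasaaa   [A -> a A a]
aaasaAasaaa ⇒ aaasasAsasaaa   [A -> s A s]
aaasasAsasaaa ⇒ aaasasasasaaa   [A -> a]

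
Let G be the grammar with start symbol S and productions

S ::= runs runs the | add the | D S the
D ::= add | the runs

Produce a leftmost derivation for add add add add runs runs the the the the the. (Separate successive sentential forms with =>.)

S => D S the => add S the => add D S the the => add add S the the => add add D S the the the => add add add S the the the => add add add D S the the the the => add add add add S the the the the => add add add add runs runs the the the the the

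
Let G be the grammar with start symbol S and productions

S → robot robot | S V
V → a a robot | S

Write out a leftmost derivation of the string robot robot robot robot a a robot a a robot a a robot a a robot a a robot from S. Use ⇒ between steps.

S ⇒ S V   [S → S V]
S V ⇒ robot robot V   [S → robot robot]
robot robot V ⇒ robot robot S   [V → S]
robot robot S ⇒ robot robot S V   [S → S V]
robot robot S V ⇒ robot robot S V V   [S → S V]
robot robot S V V ⇒ robot robot S V V V   [S → S V]
robot robot S V V V ⇒ robot robot S V V V V   [S → S V]
robot robot S V V V V ⇒ robot robot S V V V V V   [S → S V]
robot robot S V V V V V ⇒ robot robot robot robot V V V V V   [S → robot robot]
robot robot robot robot V V V V V ⇒ robot robot robot robot a a robot V V V V   [V → a a robot]
robot robot robot robot a a robot V V V V ⇒ robot robot robot robot a a robot a a robot V V V   [V → a a robot]
robot robot robot robot a a robot a a robot V V V ⇒ robot robot robot robot a a robot a a robot a a robot V V   [V → a a robot]
robot robot robot robot a a robot a a robot a a robot V V ⇒ robot robot robot robot a a robot a a robot a a robot a a robot V   [V → a a robot]
robot robot robot robot a a robot a a robot a a robot a a robot V ⇒ robot robot robot robot a a robot a a robot a a robot a a robot a a robot   [V → a a robot]

S ⇒ S V ⇒ robot robot V ⇒ robot robot S ⇒ robot robot S V ⇒ robot robot S V V ⇒ robot robot S V V V ⇒ robot robot S V V V V ⇒ robot robot S V V V V V ⇒ robot robot robot robot V V V V V ⇒ robot robot robot robot a a robot V V V V ⇒ robot robot robot robot a a robot a a robot V V V ⇒ robot robot robot robot a a robot a a robot a a robot V V ⇒ robot robot robot robot a a robot a a robot a a robot a a robot V ⇒ robot robot robot robot a a robot a a robot a a robot a a robot a a robot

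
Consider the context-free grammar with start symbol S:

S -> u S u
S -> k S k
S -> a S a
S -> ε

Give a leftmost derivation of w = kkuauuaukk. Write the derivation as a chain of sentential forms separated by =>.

S => kSk   [S -> k S k]
kSk => kkSkk   [S -> k S k]
kkSkk => kkuSukk   [S -> u S u]
kkuSukk => kkuaSaukk   [S -> a S a]
kkuaSaukk => kkuauSuaukk   [S -> u S u]
kkuauSuaukk => kkuauuaukk   [S -> ε]

S=>kSk=>kkSkk=>kkuSukk=>kkuaSaukk=>kkuauSuaukk=>kkuauuaukk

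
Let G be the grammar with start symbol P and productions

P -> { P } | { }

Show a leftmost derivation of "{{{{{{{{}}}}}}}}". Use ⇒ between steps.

P ⇒ {P} ⇒ {{P}} ⇒ {{{P}}} ⇒ {{{{P}}}} ⇒ {{{{{P}}}}} ⇒ {{{{{{P}}}}}} ⇒ {{{{{{{P}}}}}}} ⇒ {{{{{{{{}}}}}}}}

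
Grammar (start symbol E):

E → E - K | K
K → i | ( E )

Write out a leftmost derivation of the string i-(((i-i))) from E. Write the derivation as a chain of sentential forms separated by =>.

E => E-K   [E → E - K]
E-K => K-K   [E → K]
K-K => i-K   [K → i]
i-K => i-(E)   [K → ( E )]
i-(E) => i-(K)   [E → K]
i-(K) => i-((E))   [K → ( E )]
i-((E)) => i-((K))   [E → K]
i-((K)) => i-(((E)))   [K → ( E )]
i-(((E))) => i-(((E-K)))   [E → E - K]
i-(((E-K))) => i-(((K-K)))   [E → K]
i-(((K-K))) => i-(((i-K)))   [K → i]
i-(((i-K))) => i-(((i-i)))   [K → i]

E => E-K => K-K => i-K => i-(E) => i-(K) => i-((E)) => i-((K)) => i-(((E))) => i-(((E-K))) => i-(((K-K))) => i-(((i-K))) => i-(((i-i)))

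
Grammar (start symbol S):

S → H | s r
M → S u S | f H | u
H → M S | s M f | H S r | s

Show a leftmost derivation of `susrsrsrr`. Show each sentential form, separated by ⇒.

S ⇒ H   [S → H]
H ⇒ HSr   [H → H S r]
HSr ⇒ MSSr   [H → M S]
MSSr ⇒ SuSSSr   [M → S u S]
SuSSSr ⇒ HuSSSr   [S → H]
HuSSSr ⇒ suSSSr   [H → s]
suSSSr ⇒ susrSSr   [S → s r]
susrSSr ⇒ susrsrSr   [S → s r]
susrsrSr ⇒ susrsrsrr   [S → s r]

S ⇒ H ⇒ HSr ⇒ MSSr ⇒ SuSSSr ⇒ HuSSSr ⇒ suSSSr ⇒ susrSSr ⇒ susrsrSr ⇒ susrsrsrr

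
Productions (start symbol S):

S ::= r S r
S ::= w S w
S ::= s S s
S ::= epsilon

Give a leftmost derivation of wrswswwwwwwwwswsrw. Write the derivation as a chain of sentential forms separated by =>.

S => wSw => wrSrw => wrsSsrw => wrswSwsrw => wrswsSswsrw => wrswswSwswsrw => wrswswwSwwswsrw => wrswswwwSwwwswsrw => wrswswwwwSwwwwswsrw => wrswswwwwwwwwswsrw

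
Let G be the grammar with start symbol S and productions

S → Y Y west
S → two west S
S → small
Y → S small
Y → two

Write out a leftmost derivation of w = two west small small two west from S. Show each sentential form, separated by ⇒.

S ⇒ two west S ⇒ two west Y Y west ⇒ two west S small Y west ⇒ two west small small Y west ⇒ two west small small two west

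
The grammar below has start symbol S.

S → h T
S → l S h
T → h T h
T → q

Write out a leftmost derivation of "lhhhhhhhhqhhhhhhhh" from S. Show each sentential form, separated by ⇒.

S ⇒ lSh   [S → l S h]
lSh ⇒ lhTh   [S → h T]
lhTh ⇒ lhhThh   [T → h T h]
lhhThh ⇒ lhhhThhh   [T → h T h]
lhhhThhh ⇒ lhhhhThhhh   [T → h T h]
lhhhhThhhh ⇒ lhhhhhThhhhh   [T → h T h]
lhhhhhThhhhh ⇒ lhhhhhhThhhhhh   [T → h T h]
lhhhhhhThhhhhh ⇒ lhhhhhhhThhhhhhh   [T → h T h]
lhhhhhhhThhhhhhh ⇒ lhhhhhhhhThhhhhhhh   [T → h T h]
lhhhhhhhhThhhhhhhh ⇒ lhhhhhhhhqhhhhhhhh   [T → q]

S ⇒ lSh ⇒ lhTh ⇒ lhhThh ⇒ lhhhThhh ⇒ lhhhhThhhh ⇒ lhhhhhThhhhh ⇒ lhhhhhhThhhhhh ⇒ lhhhhhhhThhhhhhh ⇒ lhhhhhhhhThhhhhhhh ⇒ lhhhhhhhhqhhhhhhhh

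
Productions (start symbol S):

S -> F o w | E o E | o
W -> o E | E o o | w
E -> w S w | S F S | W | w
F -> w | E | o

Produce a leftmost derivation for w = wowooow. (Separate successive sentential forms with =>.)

S => EoE   [S -> E o E]
EoE => SFSoE   [E -> S F S]
SFSoE => FowFSoE   [S -> F o w]
FowFSoE => EowFSoE   [F -> E]
EowFSoE => WowFSoE   [E -> W]
WowFSoE => wowFSoE   [W -> w]
wowFSoE => wowoSoE   [F -> o]
wowoSoE => wowoooE   [S -> o]
wowoooE => wowooow   [E -> w]

S => EoE => SFSoE => FowFSoE => EowFSoE => WowFSoE => wowFSoE => wowoSoE => wowoooE => wowooow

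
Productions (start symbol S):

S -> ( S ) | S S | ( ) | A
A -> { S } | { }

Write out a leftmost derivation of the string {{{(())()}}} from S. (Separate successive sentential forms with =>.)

S => A   [S -> A]
A => {S}   [A -> { S }]
{S} => {A}   [S -> A]
{A} => {{S}}   [A -> { S }]
{{S}} => {{A}}   [S -> A]
{{A}} => {{{S}}}   [A -> { S }]
{{{S}}} => {{{SS}}}   [S -> S S]
{{{SS}}} => {{{(S)S}}}   [S -> ( S )]
{{{(S)S}}} => {{{(())S}}}   [S -> ( )]
{{{(())S}}} => {{{(())()}}}   [S -> ( )]

S => A => {S} => {A} => {{S}} => {{A}} => {{{S}}} => {{{SS}}} => {{{(S)S}}} => {{{(())S}}} => {{{(())()}}}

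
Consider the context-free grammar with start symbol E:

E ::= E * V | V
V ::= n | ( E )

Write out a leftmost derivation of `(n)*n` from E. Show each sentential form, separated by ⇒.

E ⇒ E*V ⇒ V*V ⇒ (E)*V ⇒ (V)*V ⇒ (n)*V ⇒ (n)*n

E ⇒ E*V   [E ::= E * V]
E*V ⇒ V*V   [E ::= V]
V*V ⇒ (E)*V   [V ::= ( E )]
(E)*V ⇒ (V)*V   [E ::= V]
(V)*V ⇒ (n)*V   [V ::= n]
(n)*V ⇒ (n)*n   [V ::= n]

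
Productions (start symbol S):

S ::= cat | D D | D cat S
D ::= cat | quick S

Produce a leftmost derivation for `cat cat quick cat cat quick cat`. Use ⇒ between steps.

S ⇒ D cat S ⇒ cat cat S ⇒ cat cat D D ⇒ cat cat quick S D ⇒ cat cat quick D D D ⇒ cat cat quick cat D D ⇒ cat cat quick cat cat D ⇒ cat cat quick cat cat quick S ⇒ cat cat quick cat cat quick cat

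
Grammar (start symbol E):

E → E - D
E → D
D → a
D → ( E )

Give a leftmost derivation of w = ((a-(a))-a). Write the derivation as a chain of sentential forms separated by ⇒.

E ⇒ D ⇒ (E) ⇒ (E-D) ⇒ (D-D) ⇒ ((E)-D) ⇒ ((E-D)-D) ⇒ ((D-D)-D) ⇒ ((a-D)-D) ⇒ ((a-(E))-D) ⇒ ((a-(D))-D) ⇒ ((a-(a))-D) ⇒ ((a-(a))-a)

E ⇒ D   [E → D]
D ⇒ (E)   [D → ( E )]
(E) ⇒ (E-D)   [E → E - D]
(E-D) ⇒ (D-D)   [E → D]
(D-D) ⇒ ((E)-D)   [D → ( E )]
((E)-D) ⇒ ((E-D)-D)   [E → E - D]
((E-D)-D) ⇒ ((D-D)-D)   [E → D]
((D-D)-D) ⇒ ((a-D)-D)   [D → a]
((a-D)-D) ⇒ ((a-(E))-D)   [D → ( E )]
((a-(E))-D) ⇒ ((a-(D))-D)   [E → D]
((a-(D))-D) ⇒ ((a-(a))-D)   [D → a]
((a-(a))-D) ⇒ ((a-(a))-a)   [D → a]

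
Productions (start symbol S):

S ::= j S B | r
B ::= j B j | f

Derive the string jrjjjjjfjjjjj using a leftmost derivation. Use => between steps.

S => jSB => jrB => jrjBj => jrjjBjj => jrjjjBjjj => jrjjjjBjjjj => jrjjjjjBjjjjj => jrjjjjjfjjjjj

S => jSB   [S ::= j S B]
jSB => jrB   [S ::= r]
jrB => jrjBj   [B ::= j B j]
jrjBj => jrjjBjj   [B ::= j B j]
jrjjBjj => jrjjjBjjj   [B ::= j B j]
jrjjjBjjj => jrjjjjBjjjj   [B ::= j B j]
jrjjjjBjjjj => jrjjjjjBjjjjj   [B ::= j B j]
jrjjjjjBjjjjj => jrjjjjjfjjjjj   [B ::= f]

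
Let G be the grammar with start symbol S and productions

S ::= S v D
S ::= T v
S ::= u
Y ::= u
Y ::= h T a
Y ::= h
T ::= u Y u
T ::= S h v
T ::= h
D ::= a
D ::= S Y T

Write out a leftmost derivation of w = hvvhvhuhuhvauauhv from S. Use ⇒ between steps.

S ⇒ SvD   [S ::= S v D]
SvD ⇒ TvvD   [S ::= T v]
TvvD ⇒ hvvD   [T ::= h]
hvvD ⇒ hvvSYT   [D ::= S Y T]
hvvSYT ⇒ hvvTvYT   [S ::= T v]
hvvTvYT ⇒ hvvhvYT   [T ::= h]
hvvhvYT ⇒ hvvhvhTaT   [Y ::= h T a]
hvvhvhTaT ⇒ hvvhvhuYuaT   [T ::= u Y u]
hvvhvhuYuaT ⇒ hvvhvhuhTauaT   [Y ::= h T a]
hvvhvhuhTauaT ⇒ hvvhvhuhShvauaT   [T ::= S h v]
hvvhvhuhShvauaT ⇒ hvvhvhuhuhvauaT   [S ::= u]
hvvhvhuhuhvauaT ⇒ hvvhvhuhuhvauaShv   [T ::= S h v]
hvvhvhuhuhvauaShv ⇒ hvvhvhuhuhvauauhv   [S ::= u]

S ⇒ SvD ⇒ TvvD ⇒ hvvD ⇒ hvvSYT ⇒ hvvTvYT ⇒ hvvhvYT ⇒ hvvhvhTaT ⇒ hvvhvhuYuaT ⇒ hvvhvhuhTauaT ⇒ hvvhvhuhShvauaT ⇒ hvvhvhuhuhvauaT ⇒ hvvhvhuhuhvauaShv ⇒ hvvhvhuhuhvauauhv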